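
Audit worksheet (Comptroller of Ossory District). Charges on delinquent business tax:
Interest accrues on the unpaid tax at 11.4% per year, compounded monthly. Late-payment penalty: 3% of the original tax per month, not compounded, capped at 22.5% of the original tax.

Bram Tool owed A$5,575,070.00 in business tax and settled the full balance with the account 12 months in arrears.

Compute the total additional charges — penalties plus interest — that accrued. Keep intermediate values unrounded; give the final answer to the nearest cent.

Penalty (uncapped): 12 × 3% × A$5,575,070.00 = A$2,007,025.20; cap = 22.5% × A$5,575,070.00 = A$1,254,390.75 → penalty = A$1,254,390.75
Interest (11.4%/yr ÷ 12 = 0.95%/month): A$5,575,070.00 × ((1 + 0.0095)^12 − 1) = A$669,840.2912…
Penalties + interest = A$1,254,390.7500 + A$669,840.2912… = A$1,924,231.04

A$1,924,231.04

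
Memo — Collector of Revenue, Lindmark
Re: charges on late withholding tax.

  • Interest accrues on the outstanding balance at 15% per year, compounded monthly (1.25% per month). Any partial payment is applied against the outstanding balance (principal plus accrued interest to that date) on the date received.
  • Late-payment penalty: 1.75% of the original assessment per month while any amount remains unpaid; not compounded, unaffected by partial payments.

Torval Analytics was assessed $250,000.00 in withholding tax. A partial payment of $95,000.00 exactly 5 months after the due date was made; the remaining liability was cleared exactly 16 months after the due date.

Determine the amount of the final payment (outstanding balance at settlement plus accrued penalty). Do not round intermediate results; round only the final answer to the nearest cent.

Balance at month 5: $250,000.0000 × (1 + 0.0125)^5 = $266,020.5384…
After $95,000.00 payment: $266,020.5384… − $95,000.00 = $171,020.5384…
Balance at month 16: $171,020.5384… × (1 + 0.0125)^11 = $196,062.0865…
Penalty: 16 × 1.75% × $250,000.00 = $70,000.00
Final settlement = outstanding balance + penalty = $196,062.0865… + $70,000.00 = $266,062.09

$266,062.09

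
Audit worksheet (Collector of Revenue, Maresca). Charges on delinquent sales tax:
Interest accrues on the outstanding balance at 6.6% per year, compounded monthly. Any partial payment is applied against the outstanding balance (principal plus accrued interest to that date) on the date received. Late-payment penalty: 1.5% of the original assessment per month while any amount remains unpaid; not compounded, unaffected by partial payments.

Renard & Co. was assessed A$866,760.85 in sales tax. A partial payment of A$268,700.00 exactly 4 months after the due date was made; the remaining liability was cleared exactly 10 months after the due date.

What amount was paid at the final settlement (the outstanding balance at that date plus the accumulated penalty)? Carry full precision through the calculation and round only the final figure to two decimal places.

A$767,954.25

Monthly rate = 6.6% ÷ 12 = 0.55%
Balance at month 4: A$866,760.8500 × (1 + 0.0055)^4 = A$885,987.4834…
After A$268,700.00 payment: A$885,987.4834… − A$268,700.00 = A$617,287.4834…
Balance at month 10: A$617,287.4834… × (1 + 0.0055)^6 = A$637,940.1271…
Penalty: 10 × 1.5% × A$866,760.85 = A$130,014.13…
Final settlement = outstanding balance + penalty = A$637,940.1271… + A$130,014.13… = A$767,954.25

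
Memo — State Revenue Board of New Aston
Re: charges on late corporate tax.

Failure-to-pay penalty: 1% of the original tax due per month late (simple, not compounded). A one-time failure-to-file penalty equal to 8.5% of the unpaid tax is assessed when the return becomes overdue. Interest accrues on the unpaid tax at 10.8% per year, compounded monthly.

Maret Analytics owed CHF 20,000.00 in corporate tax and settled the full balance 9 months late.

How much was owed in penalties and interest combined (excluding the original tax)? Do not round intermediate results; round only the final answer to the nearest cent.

CHF 5,179.56

Failure-to-file penalty: 8.5% × CHF 20,000.00 = CHF 1,700.00
Failure-to-pay penalty: 9 × 1% × CHF 20,000.00 = CHF 1,800.00
Interest (10.8%/yr ÷ 12 = 0.9%/month): CHF 20,000.00 × ((1 + 0.009)^9 − 1) = CHF 1,679.5614…
Penalties + interest = CHF 3,500.0000 + CHF 1,679.5614… = CHF 5,179.56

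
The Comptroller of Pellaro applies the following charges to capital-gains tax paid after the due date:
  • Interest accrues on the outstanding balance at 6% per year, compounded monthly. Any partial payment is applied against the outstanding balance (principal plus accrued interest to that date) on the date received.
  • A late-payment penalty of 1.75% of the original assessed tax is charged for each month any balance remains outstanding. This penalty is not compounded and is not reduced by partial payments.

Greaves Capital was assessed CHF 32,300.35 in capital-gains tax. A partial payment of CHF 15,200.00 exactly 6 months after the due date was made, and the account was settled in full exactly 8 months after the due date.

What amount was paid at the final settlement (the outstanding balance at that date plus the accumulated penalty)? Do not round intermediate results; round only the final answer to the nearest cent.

CHF 22,784.87

Monthly rate = 6% ÷ 12 = 0.5%
Balance at month 6: CHF 32,300.3500 × (1 + 0.005)^6 = CHF 33,281.5542…
After CHF 15,200.00 payment: CHF 33,281.5542… − CHF 15,200.00 = CHF 18,081.5542…
Balance at month 8: CHF 18,081.5542… × (1 + 0.005)^2 = CHF 18,262.8218…
Penalty: 8 × 1.75% × CHF 32,300.35 = CHF 4,522.05…
Final settlement = outstanding balance + penalty = CHF 18,262.8218… + CHF 4,522.05… = CHF 22,784.87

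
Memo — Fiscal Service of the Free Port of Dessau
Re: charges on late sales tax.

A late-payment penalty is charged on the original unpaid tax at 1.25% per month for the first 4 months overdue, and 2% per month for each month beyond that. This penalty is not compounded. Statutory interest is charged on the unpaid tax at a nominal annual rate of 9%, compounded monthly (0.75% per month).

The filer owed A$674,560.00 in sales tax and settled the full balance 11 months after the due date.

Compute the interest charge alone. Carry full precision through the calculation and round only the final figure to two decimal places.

Interest: A$674,560.00 × ((1 + 0.0075)^11 − 1) = A$674,560.00 × 0.0856644… = A$57,785.7875…

A$57,785.79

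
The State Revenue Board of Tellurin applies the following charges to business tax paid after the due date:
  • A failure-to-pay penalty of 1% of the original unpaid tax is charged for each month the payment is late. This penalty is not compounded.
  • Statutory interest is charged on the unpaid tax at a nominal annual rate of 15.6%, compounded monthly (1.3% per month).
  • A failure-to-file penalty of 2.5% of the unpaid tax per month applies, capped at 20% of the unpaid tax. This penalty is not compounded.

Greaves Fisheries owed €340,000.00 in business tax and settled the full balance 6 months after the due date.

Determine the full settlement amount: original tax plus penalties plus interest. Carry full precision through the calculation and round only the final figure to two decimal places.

Failure-to-file: 6 × 2.5% × €340,000.00 = €51,000.00 (under the 20% cap)
Failure-to-pay penalty = 1% × €340,000.00 × 6 mo = €20,400.00
Interest: €340,000.00 × ((1 + 0.013)^6 − 1) = €340,000.00 × 0.0805794… = €27,396.9860…
Total = €340,000.00 + €71,400.0000 + €27,396.9860… = €438,796.99

€438,796.99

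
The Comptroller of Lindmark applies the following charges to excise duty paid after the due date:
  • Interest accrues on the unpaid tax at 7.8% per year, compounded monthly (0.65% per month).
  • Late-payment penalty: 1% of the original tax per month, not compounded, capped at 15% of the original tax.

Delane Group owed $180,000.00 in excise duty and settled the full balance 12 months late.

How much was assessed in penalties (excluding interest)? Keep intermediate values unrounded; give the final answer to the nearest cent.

$21,600.00

Penalty: 12 × 1% × $180,000.00 = $21,600.00 (below the 15% cap of $27,000.00)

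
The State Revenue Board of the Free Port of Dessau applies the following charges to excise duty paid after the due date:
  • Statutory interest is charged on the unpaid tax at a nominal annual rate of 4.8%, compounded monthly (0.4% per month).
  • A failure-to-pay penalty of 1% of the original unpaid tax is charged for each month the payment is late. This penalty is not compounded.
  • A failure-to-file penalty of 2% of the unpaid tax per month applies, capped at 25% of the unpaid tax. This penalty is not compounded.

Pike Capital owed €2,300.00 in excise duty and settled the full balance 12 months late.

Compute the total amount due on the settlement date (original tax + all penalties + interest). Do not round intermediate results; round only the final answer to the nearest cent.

Failure-to-file: 12 × 2% × €2,300.00 = €552.00 (under the 25% cap)
Failure-to-pay penalty = 1% × €2,300.00 × 12 mo = €276.00
Interest: €2,300.00 × ((1 + 0.004)^12 − 1) = €2,300.00 × 0.0490702… = €112.8615…
Total = €2,300.00 + €828.0000 + €112.8615… = €3,240.86

€3,240.86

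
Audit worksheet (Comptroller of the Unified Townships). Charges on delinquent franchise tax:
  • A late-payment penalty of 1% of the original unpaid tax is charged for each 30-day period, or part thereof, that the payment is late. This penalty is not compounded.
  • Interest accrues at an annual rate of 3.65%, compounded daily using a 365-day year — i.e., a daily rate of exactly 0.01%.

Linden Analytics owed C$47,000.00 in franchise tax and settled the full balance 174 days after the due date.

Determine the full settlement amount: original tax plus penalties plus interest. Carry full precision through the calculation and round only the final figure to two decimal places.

Penalty periods: ⌈174/30⌉ = 6; penalty = 6 × 1% × C$47,000.00 = C$2,820.00
Interest: C$47,000.00 × ((1 + 0.0001)^174 − 1) = C$47,000.00 × 0.01755138… = C$824.9147…
Total = C$47,000.00 + C$2,820.0000 + C$824.9147… = C$50,644.91

C$50,644.91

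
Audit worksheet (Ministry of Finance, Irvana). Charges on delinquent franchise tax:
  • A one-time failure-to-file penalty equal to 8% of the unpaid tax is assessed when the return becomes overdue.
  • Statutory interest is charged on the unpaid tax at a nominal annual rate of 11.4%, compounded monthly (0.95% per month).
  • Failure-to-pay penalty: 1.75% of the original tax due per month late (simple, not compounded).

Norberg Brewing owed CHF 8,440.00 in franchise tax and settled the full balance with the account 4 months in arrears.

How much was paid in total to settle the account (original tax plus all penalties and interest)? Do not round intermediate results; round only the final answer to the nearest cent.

Failure-to-file penalty: 8% × CHF 8,440.00 = CHF 675.20
Failure-to-pay penalty: 4 × 1.75% × CHF 8,440.00 = CHF 590.80
Interest: CHF 8,440.00 × ((1 + 0.0095)^4 − 1) = CHF 8,440.00 × 0.0385449… = CHF 325.3193…
Total = CHF 8,440.00 + CHF 1,266.0000 + CHF 325.3193… = CHF 10,031.32

CHF 10,031.32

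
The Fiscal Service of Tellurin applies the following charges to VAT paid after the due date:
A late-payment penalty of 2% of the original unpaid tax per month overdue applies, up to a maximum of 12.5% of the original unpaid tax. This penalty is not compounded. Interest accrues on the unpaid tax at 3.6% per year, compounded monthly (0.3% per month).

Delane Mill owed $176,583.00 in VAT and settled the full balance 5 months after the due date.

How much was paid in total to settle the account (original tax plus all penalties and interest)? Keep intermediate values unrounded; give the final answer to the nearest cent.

$196,905.99

Penalty: 5 × 2% × $176,583.00 = $17,658.30 (below the 12.5% cap of $22,072.88…)
Interest: $176,583.00 × ((1 + 0.003)^5 − 1) = $176,583.00 × 0.0150903… = $2,664.6852…
Total = $176,583.00 + $17,658.3000 + $2,664.6852… = $196,905.99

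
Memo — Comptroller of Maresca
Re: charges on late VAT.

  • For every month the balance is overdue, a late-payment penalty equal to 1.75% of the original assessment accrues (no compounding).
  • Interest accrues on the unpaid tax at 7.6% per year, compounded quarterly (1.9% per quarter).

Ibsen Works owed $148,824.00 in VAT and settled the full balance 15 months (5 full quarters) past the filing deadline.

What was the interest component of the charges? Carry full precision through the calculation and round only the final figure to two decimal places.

Interest: $148,824.00 × ((1 + 0.019)^5 − 1) = $148,824.00 × 0.0986792… = $14,685.8398…

$14,685.84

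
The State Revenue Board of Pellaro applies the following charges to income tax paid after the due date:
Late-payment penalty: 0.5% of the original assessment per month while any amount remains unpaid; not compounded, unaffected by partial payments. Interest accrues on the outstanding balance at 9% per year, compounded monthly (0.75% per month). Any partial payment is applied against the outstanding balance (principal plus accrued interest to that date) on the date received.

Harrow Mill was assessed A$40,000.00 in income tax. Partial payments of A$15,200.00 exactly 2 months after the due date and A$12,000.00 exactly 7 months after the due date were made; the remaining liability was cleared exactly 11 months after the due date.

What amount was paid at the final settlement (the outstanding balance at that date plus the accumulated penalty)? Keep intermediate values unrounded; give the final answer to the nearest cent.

A$17,005.18

Balance at month 2: A$40,000.0000 × (1 + 0.0075)^2 = A$40,602.2500
After A$15,200.00 payment: A$40,602.2500 − A$15,200.00 = A$25,402.2500
Balance at month 7: A$25,402.2500 × (1 + 0.0075)^5 = A$26,369.2307…
After A$12,000.00 payment: A$26,369.2307… − A$12,000.00 = A$14,369.2307…
Balance at month 11: A$14,369.2307… × (1 + 0.0075)^4 = A$14,805.1815…
Penalty: 11 × 0.5% × A$40,000.00 = A$2,200.00
Final settlement = outstanding balance + penalty = A$14,805.1815… + A$2,200.00 = A$17,005.18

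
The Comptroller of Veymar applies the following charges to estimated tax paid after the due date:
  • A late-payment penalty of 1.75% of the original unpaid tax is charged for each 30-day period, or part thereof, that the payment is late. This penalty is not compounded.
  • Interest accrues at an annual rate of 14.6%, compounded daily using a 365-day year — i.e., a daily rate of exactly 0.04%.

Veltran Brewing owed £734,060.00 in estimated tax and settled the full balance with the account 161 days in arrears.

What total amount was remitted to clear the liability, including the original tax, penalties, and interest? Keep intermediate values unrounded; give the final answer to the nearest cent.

Penalty periods: ⌈161/30⌉ = 6; penalty = 6 × 1.75% × £734,060.00 = £77,076.30
Interest: £734,060.00 × ((1 + 0.0004)^161 − 1) = £734,060.00 × 0.06650519… = £48,818.7983…
Total = £734,060.00 + £77,076.3000 + £48,818.7983… = £859,955.10

£859,955.10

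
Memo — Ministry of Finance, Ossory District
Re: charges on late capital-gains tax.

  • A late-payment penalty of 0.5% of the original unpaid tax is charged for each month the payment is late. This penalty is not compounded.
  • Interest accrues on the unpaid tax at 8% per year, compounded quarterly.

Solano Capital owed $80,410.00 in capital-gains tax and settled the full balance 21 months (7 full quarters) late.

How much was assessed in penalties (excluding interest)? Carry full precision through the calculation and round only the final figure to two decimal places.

$8,443.05

Late-payment penalty: 21 × 0.5% × $80,410.00 = $8,443.05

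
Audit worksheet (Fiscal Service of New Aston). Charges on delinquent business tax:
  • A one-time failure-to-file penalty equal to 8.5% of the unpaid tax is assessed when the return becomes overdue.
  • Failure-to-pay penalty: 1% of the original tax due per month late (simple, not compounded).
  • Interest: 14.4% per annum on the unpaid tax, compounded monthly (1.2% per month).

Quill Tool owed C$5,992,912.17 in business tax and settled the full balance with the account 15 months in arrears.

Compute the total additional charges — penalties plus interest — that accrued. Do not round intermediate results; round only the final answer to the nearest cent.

C$2,582,557.45

Failure-to-file penalty: 8.5% × C$5,992,912.17 = C$509,397.53…
Failure-to-pay penalty = 1% × C$5,992,912.17 × 15 mo = C$898,936.83…
Interest: C$5,992,912.17 × ((1 + 0.012)^15 − 1) = C$5,992,912.17 × 0.1959353… = C$1,174,223.0862…
Penalties + interest = C$1,408,334.3600… + C$1,174,223.0862… = C$2,582,557.45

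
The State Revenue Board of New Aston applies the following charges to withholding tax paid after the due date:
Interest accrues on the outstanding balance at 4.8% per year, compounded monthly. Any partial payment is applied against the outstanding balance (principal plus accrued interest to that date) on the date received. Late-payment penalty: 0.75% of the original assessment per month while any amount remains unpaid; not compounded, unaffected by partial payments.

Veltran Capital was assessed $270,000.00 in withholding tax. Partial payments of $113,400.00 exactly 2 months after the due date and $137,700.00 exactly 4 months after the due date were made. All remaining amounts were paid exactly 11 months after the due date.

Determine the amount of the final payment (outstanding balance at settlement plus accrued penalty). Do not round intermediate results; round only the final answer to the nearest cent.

$45,244.97

Monthly rate = 4.8% ÷ 12 = 0.4%
Balance at month 2: $270,000.0000 × (1 + 0.004)^2 = $272,164.3200
After $113,400.00 payment: $272,164.3200 − $113,400.00 = $158,764.3200
Balance at month 4: $158,764.3200 × (1 + 0.004)^2 = $160,036.9748…
After $137,700.00 payment: $160,036.9748… − $137,700.00 = $22,336.9748…
Balance at month 11: $22,336.9748… × (1 + 0.004)^7 = $22,969.9655…
Penalty: 11 × 0.75% × $270,000.00 = $22,275.00
Final settlement = outstanding balance + penalty = $22,969.9655… + $22,275.00 = $45,244.97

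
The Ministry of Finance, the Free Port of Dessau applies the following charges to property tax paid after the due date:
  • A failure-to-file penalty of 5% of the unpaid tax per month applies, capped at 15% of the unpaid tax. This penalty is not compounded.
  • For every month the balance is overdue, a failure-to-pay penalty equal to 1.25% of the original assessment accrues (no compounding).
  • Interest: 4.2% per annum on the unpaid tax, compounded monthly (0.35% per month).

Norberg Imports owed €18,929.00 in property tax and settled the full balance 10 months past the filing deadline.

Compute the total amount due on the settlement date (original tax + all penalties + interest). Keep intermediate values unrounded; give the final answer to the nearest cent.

Failure-to-file: 10 × 5% × €18,929.00 = €9,464.50, capped at 15% × €18,929.00 = €2,839.35
Failure-to-pay penalty = 1.25% × €18,929.00 × 10 mo = €2,366.13…
Interest: €18,929.00 × ((1 + 0.0035)^10 − 1) = €18,929.00 × 0.0355564… = €673.0476…
Total = €18,929.00 + €5,205.4750 + €673.0476… = €24,807.52

€24,807.52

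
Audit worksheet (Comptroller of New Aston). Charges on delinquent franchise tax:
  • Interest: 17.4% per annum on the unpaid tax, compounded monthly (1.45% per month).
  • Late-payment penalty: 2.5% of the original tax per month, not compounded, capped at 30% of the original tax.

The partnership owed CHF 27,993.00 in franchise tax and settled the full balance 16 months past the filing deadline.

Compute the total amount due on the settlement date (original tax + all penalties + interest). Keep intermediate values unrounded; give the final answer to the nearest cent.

CHF 43,641.66

Penalty (uncapped): 16 × 2.5% × CHF 27,993.00 = CHF 11,197.20; cap = 30% × CHF 27,993.00 = CHF 8,397.90 → penalty = CHF 8,397.90
Interest: CHF 27,993.00 × ((1 + 0.0145)^16 − 1) = CHF 27,993.00 × 0.2590206… = CHF 7,250.7625…
Total = CHF 27,993.00 + CHF 8,397.9000 + CHF 7,250.7625… = CHF 43,641.66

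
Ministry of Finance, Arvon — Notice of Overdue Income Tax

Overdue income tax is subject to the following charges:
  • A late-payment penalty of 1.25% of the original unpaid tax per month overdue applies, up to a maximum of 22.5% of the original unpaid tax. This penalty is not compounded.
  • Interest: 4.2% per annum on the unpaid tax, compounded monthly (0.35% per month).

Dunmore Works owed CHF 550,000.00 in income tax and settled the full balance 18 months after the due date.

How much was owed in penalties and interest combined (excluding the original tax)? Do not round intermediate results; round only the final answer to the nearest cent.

Penalty (uncapped): 18 × 1.25% × CHF 550,000.00 = CHF 123,750.00; cap = 22.5% × CHF 550,000.00 = CHF 123,750.00 → penalty = CHF 123,750.00
Interest: CHF 550,000.00 × ((1 + 0.0035)^18 − 1) = CHF 550,000.00 × 0.0649097… = CHF 35,700.3348…
Penalties + interest = CHF 123,750.0000 + CHF 35,700.3348… = CHF 159,450.33

CHF 159,450.33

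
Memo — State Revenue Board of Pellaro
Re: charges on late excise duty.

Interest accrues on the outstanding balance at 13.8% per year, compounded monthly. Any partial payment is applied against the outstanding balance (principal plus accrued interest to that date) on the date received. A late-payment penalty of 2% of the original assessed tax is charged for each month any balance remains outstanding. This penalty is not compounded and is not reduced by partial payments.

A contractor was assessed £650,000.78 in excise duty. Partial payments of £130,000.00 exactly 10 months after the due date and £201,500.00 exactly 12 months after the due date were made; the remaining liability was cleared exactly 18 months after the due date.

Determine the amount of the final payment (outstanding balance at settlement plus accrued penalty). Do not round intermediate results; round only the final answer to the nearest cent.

£674,284.08

Monthly rate = 13.8% ÷ 12 = 1.15%
Balance at month 10: £650,000.7800 × (1 + 0.0115)^10 = £728,740.2359…
After £130,000.00 payment: £728,740.2359… − £130,000.00 = £598,740.2359…
Balance at month 12: £598,740.2359… × (1 + 0.0115)^2 = £612,590.4447…
After £201,500.00 payment: £612,590.4447… − £201,500.00 = £411,090.4447…
Balance at month 18: £411,090.4447… × (1 + 0.0115)^6 = £440,283.7988…
Penalty: 18 × 2% × £650,000.78 = £234,000.28…
Final settlement = outstanding balance + penalty = £440,283.7988… + £234,000.28… = £674,284.08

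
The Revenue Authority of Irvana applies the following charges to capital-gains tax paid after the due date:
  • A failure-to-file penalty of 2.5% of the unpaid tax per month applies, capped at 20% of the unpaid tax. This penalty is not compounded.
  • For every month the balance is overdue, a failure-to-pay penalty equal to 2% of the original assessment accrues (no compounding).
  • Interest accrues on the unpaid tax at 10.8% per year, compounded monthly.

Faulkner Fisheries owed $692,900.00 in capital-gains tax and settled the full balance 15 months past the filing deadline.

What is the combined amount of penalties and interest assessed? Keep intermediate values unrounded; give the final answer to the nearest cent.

$446,120.78

Failure-to-file: 15 × 2.5% × $692,900.00 = $259,837.50, capped at 20% × $692,900.00 = $138,580.00
Failure-to-pay penalty = 2% × $692,900.00 × 15 mo = $207,870.00
Interest (10.8%/yr ÷ 12 = 0.9%/month): $692,900.00 × ((1 + 0.009)^15 − 1) = $99,670.7761…
Penalties + interest = $346,450.0000 + $99,670.7761… = $446,120.78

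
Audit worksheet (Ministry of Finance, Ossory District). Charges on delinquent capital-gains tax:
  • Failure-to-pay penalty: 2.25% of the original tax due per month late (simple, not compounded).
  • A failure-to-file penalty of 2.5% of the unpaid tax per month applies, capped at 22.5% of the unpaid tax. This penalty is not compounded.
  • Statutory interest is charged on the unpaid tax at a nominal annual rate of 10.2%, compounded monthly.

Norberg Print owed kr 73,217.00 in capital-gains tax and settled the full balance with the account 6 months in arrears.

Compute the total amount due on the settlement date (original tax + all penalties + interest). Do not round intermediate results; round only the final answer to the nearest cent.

kr 97,898.17

Failure-to-file: 6 × 2.5% × kr 73,217.00 = kr 10,982.55 (under the 22.5% cap)
Failure-to-pay penalty: 6 × 2.25% × kr 73,217.00 = kr 9,884.30…
Interest (10.2%/yr ÷ 12 = 0.85%/month): kr 73,217.00 × ((1 + 0.0085)^6 − 1) = kr 3,814.3210…
Total = kr 73,217.00 + kr 20,866.8450 + kr 3,814.3210… = kr 97,898.17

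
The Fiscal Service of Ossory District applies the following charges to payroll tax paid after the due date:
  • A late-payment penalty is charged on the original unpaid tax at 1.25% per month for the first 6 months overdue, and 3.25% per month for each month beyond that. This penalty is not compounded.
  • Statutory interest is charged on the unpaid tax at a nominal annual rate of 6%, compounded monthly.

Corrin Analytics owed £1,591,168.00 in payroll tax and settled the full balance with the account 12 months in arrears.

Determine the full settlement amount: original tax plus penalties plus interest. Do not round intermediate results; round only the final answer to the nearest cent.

Penalty, months 1–6: 6 × 1.25% × £1,591,168.00 = £119,337.60
Penalty, months 7–12: 6 × 3.25% × £1,591,168.00 = £310,277.76
Interest (6%/yr ÷ 12 = 0.5%/month): £1,591,168.00 × ((1 + 0.005)^12 − 1) = £98,139.7605…
Total = £1,591,168.00 + £429,615.3600 + £98,139.7605… = £2,118,923.12

£2,118,923.12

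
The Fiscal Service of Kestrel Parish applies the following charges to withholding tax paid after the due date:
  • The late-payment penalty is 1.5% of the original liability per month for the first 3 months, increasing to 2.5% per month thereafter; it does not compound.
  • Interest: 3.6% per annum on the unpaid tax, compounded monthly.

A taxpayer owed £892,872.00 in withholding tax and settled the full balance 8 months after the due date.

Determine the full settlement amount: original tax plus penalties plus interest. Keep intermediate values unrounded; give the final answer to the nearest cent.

£1,066,315.53

Penalty, months 1–3: 3 × 1.5% × £892,872.00 = £40,179.24
Penalty, months 4–8: 5 × 2.5% × £892,872.00 = £111,609.00
Interest (3.6%/yr ÷ 12 = 0.3%/month): £892,872.00 × ((1 + 0.003)^8 − 1) = £21,655.2868…
Total = £892,872.00 + £151,788.2400 + £21,655.2868… = £1,066,315.53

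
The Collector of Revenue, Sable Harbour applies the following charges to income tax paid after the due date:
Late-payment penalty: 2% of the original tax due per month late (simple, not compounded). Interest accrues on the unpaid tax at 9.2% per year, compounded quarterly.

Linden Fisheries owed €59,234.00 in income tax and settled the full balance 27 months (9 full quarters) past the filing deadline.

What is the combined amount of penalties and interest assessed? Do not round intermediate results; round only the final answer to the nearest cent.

€45,438.53

Late-payment penalty = 2% × €59,234.00 × 27 mo = €31,986.36
Interest (9.2%/yr ÷ 4 = 2.3%/quarter): €59,234.00 × ((1 + 0.023)^9 − 1) = €13,452.1665…
Penalties + interest = €31,986.3600 + €13,452.1665… = €45,438.53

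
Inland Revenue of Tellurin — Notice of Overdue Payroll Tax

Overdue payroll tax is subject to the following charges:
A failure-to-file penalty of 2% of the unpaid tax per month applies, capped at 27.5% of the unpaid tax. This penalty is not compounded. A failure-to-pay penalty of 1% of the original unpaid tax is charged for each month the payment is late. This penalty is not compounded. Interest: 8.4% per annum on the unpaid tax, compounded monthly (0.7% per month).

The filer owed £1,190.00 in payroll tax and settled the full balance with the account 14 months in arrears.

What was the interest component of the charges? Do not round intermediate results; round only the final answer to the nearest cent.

£122.08

Interest: £1,190.00 × ((1 + 0.007)^14 − 1) = £1,190.00 × 0.1025863… = £122.0777…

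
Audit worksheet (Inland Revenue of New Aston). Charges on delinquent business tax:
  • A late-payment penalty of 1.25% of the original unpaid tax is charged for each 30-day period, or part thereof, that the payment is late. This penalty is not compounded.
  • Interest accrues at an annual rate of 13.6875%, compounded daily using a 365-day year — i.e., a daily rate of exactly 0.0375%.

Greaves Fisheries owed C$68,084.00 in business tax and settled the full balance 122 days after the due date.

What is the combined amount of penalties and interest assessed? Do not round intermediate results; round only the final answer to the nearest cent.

Penalty periods: ⌈122/30⌉ = 5; penalty = 5 × 1.25% × C$68,084.00 = C$4,255.25
Interest: C$68,084.00 × ((1 + 0.000375)^122 − 1) = C$68,084.00 × 0.04680370… = C$3,186.5830…
Penalties + interest = C$4,255.2500 + C$3,186.5830… = C$7,441.83

C$7,441.83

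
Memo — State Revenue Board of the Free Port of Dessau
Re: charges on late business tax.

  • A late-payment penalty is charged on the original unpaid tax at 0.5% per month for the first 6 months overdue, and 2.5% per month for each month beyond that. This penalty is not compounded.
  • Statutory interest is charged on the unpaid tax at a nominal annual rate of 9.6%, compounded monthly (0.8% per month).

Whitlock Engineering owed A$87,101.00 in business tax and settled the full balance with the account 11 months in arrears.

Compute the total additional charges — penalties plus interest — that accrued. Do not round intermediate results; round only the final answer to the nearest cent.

A$21,479.62

Penalty, months 1–6: 6 × 0.5% × A$87,101.00 = A$2,613.03
Penalty, months 7–11: 5 × 2.5% × A$87,101.00 = A$10,887.63…
Interest: A$87,101.00 × ((1 + 0.008)^11 − 1) = A$87,101.00 × 0.0916058… = A$7,978.9609…
Penalties + interest = A$13,500.6550 + A$7,978.9609… = A$21,479.62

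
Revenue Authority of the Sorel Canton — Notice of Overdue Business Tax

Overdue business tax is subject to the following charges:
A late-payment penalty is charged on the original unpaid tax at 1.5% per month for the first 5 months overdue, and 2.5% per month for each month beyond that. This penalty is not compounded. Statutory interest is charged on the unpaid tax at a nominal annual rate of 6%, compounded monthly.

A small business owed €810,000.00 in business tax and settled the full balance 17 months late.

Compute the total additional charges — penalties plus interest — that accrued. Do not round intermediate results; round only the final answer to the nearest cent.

€375,424.07

Penalty, months 1–5: 5 × 1.5% × €810,000.00 = €60,750.00
Penalty, months 6–17: 12 × 2.5% × €810,000.00 = €243,000.00
Interest (6%/yr ÷ 12 = 0.5%/month): €810,000.00 × ((1 + 0.005)^17 − 1) = €71,674.0707…
Penalties + interest = €303,750.0000 + €71,674.0707… = €375,424.07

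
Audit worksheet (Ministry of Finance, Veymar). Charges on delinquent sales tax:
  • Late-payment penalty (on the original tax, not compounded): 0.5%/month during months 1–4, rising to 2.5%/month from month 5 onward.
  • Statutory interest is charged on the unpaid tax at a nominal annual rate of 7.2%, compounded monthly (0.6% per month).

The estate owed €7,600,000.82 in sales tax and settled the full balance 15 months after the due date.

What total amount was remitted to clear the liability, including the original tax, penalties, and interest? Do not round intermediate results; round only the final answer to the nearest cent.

€10,555,489.69

Penalty, months 1–4: 4 × 0.5% × €7,600,000.82 = €152,000.02…
Penalty, months 5–15: 11 × 2.5% × €7,600,000.82 = €2,090,000.23…
Interest: €7,600,000.82 × ((1 + 0.006)^15 − 1) = €7,600,000.82 × 0.0938801… = €713,488.6289…
Total = €7,600,000.82 + €2,242,000.2419 + €713,488.6289… = €10,555,489.69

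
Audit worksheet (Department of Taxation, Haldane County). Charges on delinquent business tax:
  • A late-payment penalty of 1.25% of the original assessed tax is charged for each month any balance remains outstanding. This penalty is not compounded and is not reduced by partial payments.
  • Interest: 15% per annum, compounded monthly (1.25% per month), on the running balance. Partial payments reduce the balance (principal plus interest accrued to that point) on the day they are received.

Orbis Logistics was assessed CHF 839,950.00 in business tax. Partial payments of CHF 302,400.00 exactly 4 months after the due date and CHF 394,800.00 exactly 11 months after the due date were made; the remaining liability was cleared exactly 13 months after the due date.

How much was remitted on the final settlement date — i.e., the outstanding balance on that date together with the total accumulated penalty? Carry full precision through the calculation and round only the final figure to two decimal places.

Balance at month 4: CHF 839,950.0000 × (1 + 0.0125)^4 = CHF 882,741.5357…
After CHF 302,400.00 payment: CHF 882,741.5357… − CHF 302,400.00 = CHF 580,341.5357…
Balance at month 11: CHF 580,341.5357… × (1 + 0.0125)^7 = CHF 633,065.8372…
After CHF 394,800.00 payment: CHF 633,065.8372… − CHF 394,800.00 = CHF 238,265.8372…
Balance at month 13: CHF 238,265.8372… × (1 + 0.0125)^2 = CHF 244,259.7122…
Penalty: 13 × 1.25% × CHF 839,950.00 = CHF 136,491.88…
Final settlement = outstanding balance + penalty = CHF 244,259.7122… + CHF 136,491.88… = CHF 380,751.59

CHF 380,751.59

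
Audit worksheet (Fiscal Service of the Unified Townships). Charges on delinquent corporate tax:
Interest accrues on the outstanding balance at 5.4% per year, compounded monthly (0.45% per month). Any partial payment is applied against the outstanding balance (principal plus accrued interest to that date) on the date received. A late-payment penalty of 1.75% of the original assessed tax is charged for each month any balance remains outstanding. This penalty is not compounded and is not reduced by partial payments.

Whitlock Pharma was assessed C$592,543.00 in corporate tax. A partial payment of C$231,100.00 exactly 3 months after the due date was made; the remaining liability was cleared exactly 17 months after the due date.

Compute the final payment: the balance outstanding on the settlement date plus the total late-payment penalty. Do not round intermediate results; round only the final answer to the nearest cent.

C$569,730.33

Balance at month 3: C$592,543.0000 × (1 + 0.0045)^3 = C$600,578.3815…
After C$231,100.00 payment: C$600,578.3815… − C$231,100.00 = C$369,478.3815…
Balance at month 17: C$369,478.3815… × (1 + 0.0045)^14 = C$393,448.7843…
Penalty: 17 × 1.75% × C$592,543.00 = C$176,281.54…
Final settlement = outstanding balance + penalty = C$393,448.7843… + C$176,281.54… = C$569,730.33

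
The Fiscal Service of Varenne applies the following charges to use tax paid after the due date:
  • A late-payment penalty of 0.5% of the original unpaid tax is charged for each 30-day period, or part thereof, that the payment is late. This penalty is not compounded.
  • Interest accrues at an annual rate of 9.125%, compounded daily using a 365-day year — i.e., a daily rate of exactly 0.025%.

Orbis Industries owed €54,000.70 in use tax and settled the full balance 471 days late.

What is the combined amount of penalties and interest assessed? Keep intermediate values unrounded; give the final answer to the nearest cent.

Penalty periods: ⌈471/30⌉ = 16; penalty = 16 × 0.5% × €54,000.70 = €4,320.06…
Interest: €54,000.70 × ((1 + 0.00025)^471 − 1) = €54,000.70 × 0.12494628… = €6,747.1866…
Penalties + interest = €4,320.0560 + €6,747.1866… = €11,067.24

€11,067.24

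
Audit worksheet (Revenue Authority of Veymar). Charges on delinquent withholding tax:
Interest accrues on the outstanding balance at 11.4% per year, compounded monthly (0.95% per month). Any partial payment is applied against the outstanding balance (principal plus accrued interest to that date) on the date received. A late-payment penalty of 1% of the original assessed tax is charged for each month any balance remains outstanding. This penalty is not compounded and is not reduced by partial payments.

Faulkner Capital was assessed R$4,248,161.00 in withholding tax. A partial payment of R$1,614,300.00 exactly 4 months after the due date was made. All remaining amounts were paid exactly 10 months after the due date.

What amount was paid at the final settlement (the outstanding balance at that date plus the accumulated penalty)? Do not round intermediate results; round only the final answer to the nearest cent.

R$3,385,721.32

Balance at month 4: R$4,248,161.0000 × (1 + 0.0095)^4 = R$4,411,906.1009…
After R$1,614,300.00 payment: R$4,411,906.1009… − R$1,614,300.00 = R$2,797,606.1009…
Balance at month 10: R$2,797,606.1009… × (1 + 0.0095)^6 = R$2,960,905.2229…
Penalty: 10 × 1% × R$4,248,161.00 = R$424,816.10
Final settlement = outstanding balance + penalty = R$2,960,905.2229… + R$424,816.10 = R$3,385,721.32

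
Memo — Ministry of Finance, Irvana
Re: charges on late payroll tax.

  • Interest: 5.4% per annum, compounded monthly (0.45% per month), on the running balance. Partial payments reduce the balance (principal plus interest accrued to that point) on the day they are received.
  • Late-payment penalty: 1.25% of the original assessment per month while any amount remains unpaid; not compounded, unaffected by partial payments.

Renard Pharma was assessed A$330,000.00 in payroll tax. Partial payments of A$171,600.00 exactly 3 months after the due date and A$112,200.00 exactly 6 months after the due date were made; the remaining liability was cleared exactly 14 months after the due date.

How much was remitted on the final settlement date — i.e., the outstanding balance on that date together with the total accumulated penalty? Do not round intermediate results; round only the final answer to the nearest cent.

A$112,567.87

Balance at month 3: A$330,000.0000 × (1 + 0.0045)^3 = A$334,475.0776…
After A$171,600.00 payment: A$334,475.0776… − A$171,600.00 = A$162,875.0776…
Balance at month 6: A$162,875.0776… × (1 + 0.0045)^3 = A$165,083.8006…
After A$112,200.00 payment: A$165,083.8006… − A$112,200.00 = A$52,883.8006…
Balance at month 14: A$52,883.8006… × (1 + 0.0045)^8 = A$54,817.8739…
Penalty: 14 × 1.25% × A$330,000.00 = A$57,750.00
Final settlement = outstanding balance + penalty = A$54,817.8739… + A$57,750.00 = A$112,567.87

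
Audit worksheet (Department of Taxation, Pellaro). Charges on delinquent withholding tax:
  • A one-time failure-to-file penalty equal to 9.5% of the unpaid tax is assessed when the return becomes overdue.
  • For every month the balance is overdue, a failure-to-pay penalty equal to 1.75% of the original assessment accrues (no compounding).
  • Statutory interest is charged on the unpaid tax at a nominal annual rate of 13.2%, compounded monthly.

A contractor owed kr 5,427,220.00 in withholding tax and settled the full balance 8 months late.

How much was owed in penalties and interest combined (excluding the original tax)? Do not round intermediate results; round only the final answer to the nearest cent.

Failure-to-file penalty: 9.5% × kr 5,427,220.00 = kr 515,585.90
Failure-to-pay penalty: 8 × 1.75% × kr 5,427,220.00 = kr 759,810.80
Interest (13.2%/yr ÷ 12 = 1.1%/month): kr 5,427,220.00 × ((1 + 0.011)^8 − 1) = kr 496,392.9160…
Penalties + interest = kr 1,275,396.7000 + kr 496,392.9160… = kr 1,771,789.62

kr 1,771,789.62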